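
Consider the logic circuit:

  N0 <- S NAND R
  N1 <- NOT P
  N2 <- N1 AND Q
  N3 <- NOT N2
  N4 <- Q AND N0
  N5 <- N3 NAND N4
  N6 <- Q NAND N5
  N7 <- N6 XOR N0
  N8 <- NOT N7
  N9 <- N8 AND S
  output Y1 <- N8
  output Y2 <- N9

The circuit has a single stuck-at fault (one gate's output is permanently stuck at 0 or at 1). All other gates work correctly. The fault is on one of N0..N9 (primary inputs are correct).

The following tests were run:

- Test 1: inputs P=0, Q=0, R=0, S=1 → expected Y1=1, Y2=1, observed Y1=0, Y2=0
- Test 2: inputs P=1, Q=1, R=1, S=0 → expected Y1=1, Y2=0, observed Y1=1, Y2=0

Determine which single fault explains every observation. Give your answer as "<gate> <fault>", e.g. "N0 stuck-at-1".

N0 stuck-at-0

Fault-free values for test 1 (P=0, Q=0, R=0, S=1): N0=1, N1=1, N2=0, N3=1, N4=0, N5=1, N6=1, N7=0, N8=1, N9=1, giving Y1=1, Y2=1. Observed Y1=0, Y2=0.
Test 1: faults giving observed Y1=0, Y2=0 are {N0 stuck-at-0, N6 stuck-at-0, N7 stuck-at-1, N8 stuck-at-0}.
Test 2 (P=1, Q=1, R=1, S=0): fault-free N0=1, N1=0, N2=0, N3=1, N4=1, N5=0, N6=1, N7=0, N8=1, N9=0 → Y1=1, Y2=0; observed Y1=1, Y2=0. Eliminates N6 stuck-at-0, N7 stuck-at-1, N8 stuck-at-0.
Only N0 stuck-at-0 is consistent with every test.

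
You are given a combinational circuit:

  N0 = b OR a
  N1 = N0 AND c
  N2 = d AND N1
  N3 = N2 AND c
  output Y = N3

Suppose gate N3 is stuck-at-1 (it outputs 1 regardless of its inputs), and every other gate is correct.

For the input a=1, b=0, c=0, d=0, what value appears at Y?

Propagate with N3 forced: N0=1, N1=0, N2=0, N3=1 [stuck-at-1].
So Y = 1. (Without the fault it would be 0.)

1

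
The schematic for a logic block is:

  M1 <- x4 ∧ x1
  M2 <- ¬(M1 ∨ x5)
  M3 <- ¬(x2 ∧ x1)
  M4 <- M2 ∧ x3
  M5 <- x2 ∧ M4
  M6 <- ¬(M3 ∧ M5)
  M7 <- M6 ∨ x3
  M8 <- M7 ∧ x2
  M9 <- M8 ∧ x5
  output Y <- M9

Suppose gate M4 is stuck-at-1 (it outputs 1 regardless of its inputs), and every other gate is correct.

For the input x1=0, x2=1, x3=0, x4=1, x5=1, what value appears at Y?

Propagate with M4 forced: M1=0, M2=0, M3=1, M4=1 [stuck-at-1], M5=1, M6=0, M7=0, M8=0, M9=0.
So Y = 0. (Without the fault it would be 1.)

0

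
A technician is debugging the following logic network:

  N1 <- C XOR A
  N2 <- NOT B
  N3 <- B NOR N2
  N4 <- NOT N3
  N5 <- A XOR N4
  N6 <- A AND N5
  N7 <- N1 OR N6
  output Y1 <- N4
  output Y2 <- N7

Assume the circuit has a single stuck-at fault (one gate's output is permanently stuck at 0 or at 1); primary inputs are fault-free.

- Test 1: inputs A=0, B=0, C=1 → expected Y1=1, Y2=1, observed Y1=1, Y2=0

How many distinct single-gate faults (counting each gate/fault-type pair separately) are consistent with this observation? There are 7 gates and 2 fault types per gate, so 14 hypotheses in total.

2

Fault-free: N1=1, N2=1, N3=0, N4=1, N5=1, N6=0, N7=1 → Y1=1, Y2=1. Observed Y1=1, Y2=0.
  N1 stuck-at-0: output Y1=1, Y2=0 ✓
  N1 stuck-at-1: output Y1=1, Y2=1 ✗
  N2 stuck-at-0: output Y1=0, Y2=1 ✗
  N2 stuck-at-1: output Y1=1, Y2=1 ✗
  N3 stuck-at-0: output Y1=1, Y2=1 ✗
  N3 stuck-at-1: output Y1=0, Y2=1 ✗
  N4 stuck-at-0: output Y1=0, Y2=1 ✗
  N4 stuck-at-1: output Y1=1, Y2=1 ✗
  N5 stuck-at-0: output Y1=1, Y2=1 ✗
  N5 stuck-at-1: output Y1=1, Y2=1 ✗
  N6 stuck-at-0: output Y1=1, Y2=1 ✗
  N6 stuck-at-1: output Y1=1, Y2=1 ✗
  N7 stuck-at-0: output Y1=1, Y2=0 ✓
  N7 stuck-at-1: output Y1=1, Y2=1 ✗
Consistent faults: {N1 stuck-at-0, N7 stuck-at-0} — 2 in all.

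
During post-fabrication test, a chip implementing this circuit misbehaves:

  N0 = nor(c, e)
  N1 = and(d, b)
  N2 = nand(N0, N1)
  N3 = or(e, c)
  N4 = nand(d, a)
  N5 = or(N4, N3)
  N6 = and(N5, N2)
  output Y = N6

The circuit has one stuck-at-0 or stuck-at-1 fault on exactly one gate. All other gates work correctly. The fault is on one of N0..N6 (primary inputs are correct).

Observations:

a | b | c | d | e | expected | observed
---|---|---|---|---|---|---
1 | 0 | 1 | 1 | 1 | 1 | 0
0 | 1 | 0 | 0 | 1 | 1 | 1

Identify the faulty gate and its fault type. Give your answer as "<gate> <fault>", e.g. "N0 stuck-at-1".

N3 stuck-at-0

Fault-free values for test 1 (a=1, b=0, c=1, d=1, e=1): N0=0, N1=0, N2=1, N3=1, N4=0, N5=1, N6=1, giving Y=1. Observed 0.
Test 1: faults giving observed 0 are {N2 stuck-at-0, N3 stuck-at-0, N5 stuck-at-0, N6 stuck-at-0}.
Test 2 (a=0, b=1, c=0, d=0, e=1): fault-free N0=0, N1=0, N2=1, N3=1, N4=1, N5=1, N6=1 → 1; observed 1. Eliminates N2 stuck-at-0, N5 stuck-at-0, N6 stuck-at-0.
Only N3 stuck-at-0 is consistent with every test.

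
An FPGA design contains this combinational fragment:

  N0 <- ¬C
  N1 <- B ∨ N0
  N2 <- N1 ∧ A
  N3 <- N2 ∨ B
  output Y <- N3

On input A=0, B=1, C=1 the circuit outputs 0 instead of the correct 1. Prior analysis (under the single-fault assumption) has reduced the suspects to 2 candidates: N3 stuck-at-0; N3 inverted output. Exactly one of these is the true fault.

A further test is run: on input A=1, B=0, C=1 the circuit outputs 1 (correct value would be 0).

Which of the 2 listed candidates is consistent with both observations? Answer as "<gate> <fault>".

N3 inverted output

Evaluate each candidate on input A=1, B=0, C=1:
  N3 stuck-at-0: N0=0, N1=0, N2=0, N3=0 [stuck-at-0] → 0 — eliminated
  N3 inverted output: N0=0, N1=0, N2=0, N3=1 [inverted output] → 1 — matches
Only N3 inverted output reproduces the observed 1.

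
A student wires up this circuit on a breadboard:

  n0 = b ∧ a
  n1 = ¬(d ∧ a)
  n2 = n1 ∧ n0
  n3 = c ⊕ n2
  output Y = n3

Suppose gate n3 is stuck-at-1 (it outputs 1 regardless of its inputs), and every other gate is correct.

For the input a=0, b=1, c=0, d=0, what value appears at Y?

1

Propagate with n3 forced: n0=0, n1=1, n2=0, n3=1 [stuck-at-1].
So Y = 1. (Without the fault it would be 0.)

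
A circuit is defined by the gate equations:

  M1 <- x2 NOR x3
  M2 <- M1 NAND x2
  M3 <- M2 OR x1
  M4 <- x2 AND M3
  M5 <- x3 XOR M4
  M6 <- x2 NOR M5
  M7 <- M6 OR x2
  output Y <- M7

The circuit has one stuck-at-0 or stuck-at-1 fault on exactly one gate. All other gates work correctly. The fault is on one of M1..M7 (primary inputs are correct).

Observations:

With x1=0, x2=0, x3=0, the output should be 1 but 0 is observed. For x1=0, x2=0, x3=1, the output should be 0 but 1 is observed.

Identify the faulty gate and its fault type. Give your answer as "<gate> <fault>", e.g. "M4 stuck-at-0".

Fault-free values for test 1 (x1=0, x2=0, x3=0): M1=1, M2=1, M3=1, M4=0, M5=0, M6=1, M7=1, giving Y=1. Observed 0.
Test 1: faults giving observed 0 are {M4 stuck-at-1, M5 stuck-at-1, M6 stuck-at-0, M7 stuck-at-0}.
Test 2 (x1=0, x2=0, x3=1): fault-free M1=0, M2=1, M3=1, M4=0, M5=1, M6=0, M7=0 → 0; observed 1. Eliminates M5 stuck-at-1, M6 stuck-at-0, M7 stuck-at-0.
Only M4 stuck-at-1 is consistent with every test.

M4 stuck-at-1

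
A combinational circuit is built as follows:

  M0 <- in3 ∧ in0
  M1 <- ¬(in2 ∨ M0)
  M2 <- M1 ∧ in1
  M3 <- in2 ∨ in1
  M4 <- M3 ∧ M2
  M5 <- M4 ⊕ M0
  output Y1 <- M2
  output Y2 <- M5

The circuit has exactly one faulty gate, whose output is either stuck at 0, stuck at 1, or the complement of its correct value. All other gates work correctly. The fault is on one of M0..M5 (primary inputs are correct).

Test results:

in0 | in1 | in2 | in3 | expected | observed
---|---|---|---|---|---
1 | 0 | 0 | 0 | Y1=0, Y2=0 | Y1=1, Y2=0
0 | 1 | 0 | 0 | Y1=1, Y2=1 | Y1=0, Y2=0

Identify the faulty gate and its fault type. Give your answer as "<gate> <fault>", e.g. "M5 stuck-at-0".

Fault-free values for test 1 (in0=1, in1=0, in2=0, in3=0): M0=0, M1=1, M2=0, M3=0, M4=0, M5=0, giving Y1=0, Y2=0. Observed Y1=1, Y2=0.
Test 1: faults giving observed Y1=1, Y2=0 are {M2 stuck-at-1, M2 inverted output}.
Test 2 (in0=0, in1=1, in2=0, in3=0): fault-free M0=0, M1=1, M2=1, M3=1, M4=1, M5=1 → Y1=1, Y2=1; observed Y1=0, Y2=0. Eliminates M2 stuck-at-1.
Only M2 inverted output is consistent with every test.

M2 inverted output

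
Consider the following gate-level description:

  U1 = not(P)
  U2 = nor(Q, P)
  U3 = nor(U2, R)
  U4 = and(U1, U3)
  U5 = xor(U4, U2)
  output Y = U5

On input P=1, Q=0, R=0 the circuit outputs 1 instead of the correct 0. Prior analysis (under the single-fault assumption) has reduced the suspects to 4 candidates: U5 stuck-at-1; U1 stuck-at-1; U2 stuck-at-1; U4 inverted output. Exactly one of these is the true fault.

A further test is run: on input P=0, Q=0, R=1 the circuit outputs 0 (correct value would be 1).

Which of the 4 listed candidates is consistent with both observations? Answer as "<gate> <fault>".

U4 inverted output

Evaluate each candidate on input P=0, Q=0, R=1:
  U5 stuck-at-1: U1=1, U2=1, U3=0, U4=0, U5=1 [stuck-at-1] → 1 — eliminated
  U1 stuck-at-1: U1=1 [stuck-at-1], U2=1, U3=0, U4=0, U5=1 → 1 — eliminated
  U2 stuck-at-1: U1=1, U2=1 [stuck-at-1], U3=0, U4=0, U5=1 → 1 — eliminated
  U4 inverted output: U1=1, U2=1, U3=0, U4=1 [inverted output], U5=0 → 0 — matches
Only U4 inverted output reproduces the observed 0.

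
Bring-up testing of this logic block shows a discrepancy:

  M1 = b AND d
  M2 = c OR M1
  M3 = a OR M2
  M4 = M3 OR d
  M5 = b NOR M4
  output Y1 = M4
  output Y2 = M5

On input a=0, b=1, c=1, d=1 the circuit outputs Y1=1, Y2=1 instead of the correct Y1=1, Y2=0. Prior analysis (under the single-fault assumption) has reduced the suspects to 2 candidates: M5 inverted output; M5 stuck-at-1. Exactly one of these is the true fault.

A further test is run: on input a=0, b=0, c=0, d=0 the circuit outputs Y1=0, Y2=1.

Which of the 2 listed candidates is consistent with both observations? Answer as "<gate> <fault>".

Evaluate each candidate on input a=0, b=0, c=0, d=0:
  M5 inverted output: M1=0, M2=0, M3=0, M4=0, M5=0 [inverted output] → Y1=0, Y2=0 — eliminated
  M5 stuck-at-1: M1=0, M2=0, M3=0, M4=0, M5=1 [stuck-at-1] → Y1=0, Y2=1 — matches
Only M5 stuck-at-1 reproduces the observed Y1=0, Y2=1.

M5 stuck-at-1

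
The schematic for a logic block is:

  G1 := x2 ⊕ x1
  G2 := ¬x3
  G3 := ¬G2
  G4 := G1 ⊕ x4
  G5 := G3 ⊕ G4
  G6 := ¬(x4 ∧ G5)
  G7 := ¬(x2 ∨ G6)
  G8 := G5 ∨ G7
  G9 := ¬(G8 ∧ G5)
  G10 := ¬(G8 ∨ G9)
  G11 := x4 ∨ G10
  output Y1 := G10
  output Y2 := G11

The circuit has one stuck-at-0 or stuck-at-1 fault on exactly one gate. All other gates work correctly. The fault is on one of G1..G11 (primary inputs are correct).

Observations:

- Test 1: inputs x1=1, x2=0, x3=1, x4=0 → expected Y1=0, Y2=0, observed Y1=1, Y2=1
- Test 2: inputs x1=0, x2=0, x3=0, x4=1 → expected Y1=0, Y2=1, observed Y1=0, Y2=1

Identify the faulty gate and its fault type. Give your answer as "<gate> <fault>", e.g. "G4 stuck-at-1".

G9 stuck-at-0

Fault-free values for test 1 (x1=1, x2=0, x3=1, x4=0): G1=1, G2=0, G3=1, G4=1, G5=0, G6=1, G7=0, G8=0, G9=1, G10=0, G11=0, giving Y1=0, Y2=0. Observed Y1=1, Y2=1.
Test 1: faults giving observed Y1=1, Y2=1 are {G9 stuck-at-0, G10 stuck-at-1}.
Test 2 (x1=0, x2=0, x3=0, x4=1): fault-free G1=0, G2=1, G3=0, G4=1, G5=1, G6=0, G7=1, G8=1, G9=0, G10=0, G11=1 → Y1=0, Y2=1; observed Y1=0, Y2=1. Eliminates G10 stuck-at-1.
Only G9 stuck-at-0 is consistent with every test.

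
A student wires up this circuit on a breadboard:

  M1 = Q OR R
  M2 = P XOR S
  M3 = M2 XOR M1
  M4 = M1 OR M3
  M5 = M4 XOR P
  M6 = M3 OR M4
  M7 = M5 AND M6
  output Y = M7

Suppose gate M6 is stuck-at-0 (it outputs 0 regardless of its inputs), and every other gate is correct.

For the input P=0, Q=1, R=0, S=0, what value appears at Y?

Propagate with M6 forced: M1=1, M2=0, M3=1, M4=1, M5=1, M6=0 [stuck-at-0], M7=0.
So Y = 0. (Without the fault it would be 1.)

0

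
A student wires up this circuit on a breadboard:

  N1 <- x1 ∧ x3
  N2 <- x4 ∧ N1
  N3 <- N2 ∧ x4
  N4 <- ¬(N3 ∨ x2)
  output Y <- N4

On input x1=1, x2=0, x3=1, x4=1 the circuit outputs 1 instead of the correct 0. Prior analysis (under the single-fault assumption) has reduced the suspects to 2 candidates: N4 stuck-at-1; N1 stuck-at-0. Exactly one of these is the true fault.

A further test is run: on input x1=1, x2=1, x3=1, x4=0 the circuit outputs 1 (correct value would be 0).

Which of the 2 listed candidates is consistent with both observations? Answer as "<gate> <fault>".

Evaluate each candidate on input x1=1, x2=1, x3=1, x4=0:
  N4 stuck-at-1: N1=1, N2=0, N3=0, N4=1 [stuck-at-1] → 1 — matches
  N1 stuck-at-0: N1=0 [stuck-at-0], N2=0, N3=0, N4=0 → 0 — eliminated
Only N4 stuck-at-1 reproduces the observed 1.

N4 stuck-at-1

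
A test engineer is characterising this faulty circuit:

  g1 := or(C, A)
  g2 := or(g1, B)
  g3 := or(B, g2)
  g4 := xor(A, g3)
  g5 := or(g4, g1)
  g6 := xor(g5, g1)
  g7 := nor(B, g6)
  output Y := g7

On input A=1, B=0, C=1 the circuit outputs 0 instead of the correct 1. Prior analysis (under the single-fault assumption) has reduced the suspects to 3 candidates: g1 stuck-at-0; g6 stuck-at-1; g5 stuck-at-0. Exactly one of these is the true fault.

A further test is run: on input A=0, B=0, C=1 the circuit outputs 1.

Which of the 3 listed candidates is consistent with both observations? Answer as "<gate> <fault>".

g1 stuck-at-0

Evaluate each candidate on input A=0, B=0, C=1:
  g1 stuck-at-0: g1=0 [stuck-at-0], g2=0, g3=0, g4=0, g5=0, g6=0, g7=1 → 1 — matches
  g6 stuck-at-1: g1=1, g2=1, g3=1, g4=1, g5=1, g6=1 [stuck-at-1], g7=0 → 0 — eliminated
  g5 stuck-at-0: g1=1, g2=1, g3=1, g4=1, g5=0 [stuck-at-0], g6=1, g7=0 → 0 — eliminated
Only g1 stuck-at-0 reproduces the observed 1.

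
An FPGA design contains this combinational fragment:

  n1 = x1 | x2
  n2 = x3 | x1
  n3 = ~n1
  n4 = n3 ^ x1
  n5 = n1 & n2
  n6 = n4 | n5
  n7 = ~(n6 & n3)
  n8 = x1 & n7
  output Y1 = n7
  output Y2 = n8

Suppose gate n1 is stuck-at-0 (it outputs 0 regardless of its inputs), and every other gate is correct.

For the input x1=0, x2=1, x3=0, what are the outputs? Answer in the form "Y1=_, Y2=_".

Propagate with n1 forced: n1=0 [stuck-at-0], n2=0, n3=1, n4=1, n5=0, n6=1, n7=0, n8=0.
So the outputs are Y1=0, Y2=0. (Without the fault they would be Y1=1, Y2=0.)

Y1=0, Y2=0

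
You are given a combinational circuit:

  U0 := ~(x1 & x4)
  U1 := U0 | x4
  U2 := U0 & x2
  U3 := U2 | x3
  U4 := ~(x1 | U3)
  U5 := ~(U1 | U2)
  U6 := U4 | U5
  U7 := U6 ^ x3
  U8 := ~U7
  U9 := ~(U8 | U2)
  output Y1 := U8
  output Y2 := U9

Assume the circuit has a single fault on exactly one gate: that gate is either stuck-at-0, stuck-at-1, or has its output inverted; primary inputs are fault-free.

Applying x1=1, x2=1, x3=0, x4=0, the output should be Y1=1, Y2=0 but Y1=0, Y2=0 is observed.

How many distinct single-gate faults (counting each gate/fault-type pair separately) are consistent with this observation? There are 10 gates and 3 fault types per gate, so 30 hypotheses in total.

10

Fault-free: U0=1, U1=1, U2=1, U3=1, U4=0, U5=0, U6=0, U7=0, U8=1, U9=0 → Y1=1, Y2=0. Observed Y1=0, Y2=0.
  U0: none of the 3 fault types match ✗
  U1: none of the 3 fault types match ✗
  U2: none of the 3 fault types match ✗
  U3: none of the 3 fault types match ✗
  U4: stuck-at-1, inverted output ✓; others ✗
  U5: stuck-at-1, inverted output ✓; others ✗
  U6: stuck-at-1, inverted output ✓; others ✗
  U7: stuck-at-1, inverted output ✓; others ✗
  U8: stuck-at-0, inverted output ✓; others ✗
  U9: none of the 3 fault types match ✗
Consistent faults: {U4 stuck-at-1, U4 inverted output, U5 stuck-at-1, U5 inverted output, U6 stuck-at-1, U6 inverted output, U7 stuck-at-1, U7 inverted output, U8 stuck-at-0, U8 inverted output} — 10 in all.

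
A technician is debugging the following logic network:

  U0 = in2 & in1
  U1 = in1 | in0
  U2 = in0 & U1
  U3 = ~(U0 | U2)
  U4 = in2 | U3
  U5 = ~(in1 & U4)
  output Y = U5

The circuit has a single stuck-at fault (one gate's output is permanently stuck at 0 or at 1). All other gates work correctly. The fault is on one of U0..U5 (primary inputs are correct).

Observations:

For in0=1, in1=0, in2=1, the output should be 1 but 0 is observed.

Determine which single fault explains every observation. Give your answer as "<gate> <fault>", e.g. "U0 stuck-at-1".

Fault-free values for test 1 (in0=1, in1=0, in2=1): U0=0, U1=1, U2=1, U3=0, U4=1, U5=1, giving Y=1. Observed 0.
Test 1: faults giving observed 0 are {U5 stuck-at-0}.
Only U5 stuck-at-0 is consistent with every test.

U5 stuck-at-0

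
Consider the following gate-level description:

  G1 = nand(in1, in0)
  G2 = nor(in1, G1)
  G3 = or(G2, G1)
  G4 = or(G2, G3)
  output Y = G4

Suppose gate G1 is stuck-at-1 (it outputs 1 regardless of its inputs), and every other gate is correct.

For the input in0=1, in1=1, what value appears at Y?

Propagate with G1 forced: G1=1 [stuck-at-1], G2=0, G3=1, G4=1.
So Y = 1. (Without the fault it would be 0.)

1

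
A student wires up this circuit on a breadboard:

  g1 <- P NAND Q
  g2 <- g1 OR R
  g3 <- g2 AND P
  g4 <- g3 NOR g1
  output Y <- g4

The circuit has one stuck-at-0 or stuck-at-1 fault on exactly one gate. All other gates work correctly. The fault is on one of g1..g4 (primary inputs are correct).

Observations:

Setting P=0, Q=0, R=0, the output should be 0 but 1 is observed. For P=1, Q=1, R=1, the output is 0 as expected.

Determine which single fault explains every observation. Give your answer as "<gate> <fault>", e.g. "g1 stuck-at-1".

Fault-free values for test 1 (P=0, Q=0, R=0): g1=1, g2=1, g3=0, g4=0, giving Y=0. Observed 1.
Test 1: faults giving observed 1 are {g1 stuck-at-0, g4 stuck-at-1}.
Test 2 (P=1, Q=1, R=1): fault-free g1=0, g2=1, g3=1, g4=0 → 0; observed 0. Eliminates g4 stuck-at-1.
Only g1 stuck-at-0 is consistent with every test.

g1 stuck-at-0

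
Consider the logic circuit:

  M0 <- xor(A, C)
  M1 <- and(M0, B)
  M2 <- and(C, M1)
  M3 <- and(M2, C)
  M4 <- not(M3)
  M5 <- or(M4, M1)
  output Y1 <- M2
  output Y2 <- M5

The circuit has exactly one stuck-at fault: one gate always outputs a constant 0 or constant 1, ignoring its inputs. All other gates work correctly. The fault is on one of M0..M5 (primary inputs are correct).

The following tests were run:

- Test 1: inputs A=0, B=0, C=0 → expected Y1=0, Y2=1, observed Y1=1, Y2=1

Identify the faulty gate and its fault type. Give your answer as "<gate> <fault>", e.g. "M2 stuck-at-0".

M2 stuck-at-1

Fault-free values for test 1 (A=0, B=0, C=0): M0=0, M1=0, M2=0, M3=0, M4=1, M5=1, giving Y1=0, Y2=1. Observed Y1=1, Y2=1.
Test 1: faults giving observed Y1=1, Y2=1 are {M2 stuck-at-1}.
Only M2 stuck-at-1 is consistent with every test.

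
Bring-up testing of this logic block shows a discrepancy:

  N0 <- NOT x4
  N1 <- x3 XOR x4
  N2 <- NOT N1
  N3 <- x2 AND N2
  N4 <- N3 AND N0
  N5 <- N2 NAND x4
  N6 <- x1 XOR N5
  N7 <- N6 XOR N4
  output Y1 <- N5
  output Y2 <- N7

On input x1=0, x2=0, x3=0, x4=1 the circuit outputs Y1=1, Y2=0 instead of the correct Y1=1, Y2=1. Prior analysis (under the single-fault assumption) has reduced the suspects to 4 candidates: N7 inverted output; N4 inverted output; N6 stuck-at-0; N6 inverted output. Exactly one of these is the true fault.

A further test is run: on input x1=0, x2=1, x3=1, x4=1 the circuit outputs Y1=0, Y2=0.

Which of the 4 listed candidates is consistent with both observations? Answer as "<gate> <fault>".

N6 stuck-at-0

Evaluate each candidate on input x1=0, x2=1, x3=1, x4=1:
  N7 inverted output: N0=0, N1=0, N2=1, N3=1, N4=0, N5=0, N6=0, N7=1 [inverted output] → Y1=0, Y2=1 — eliminated
  N4 inverted output: N0=0, N1=0, N2=1, N3=1, N4=1 [inverted output], N5=0, N6=0, N7=1 → Y1=0, Y2=1 — eliminated
  N6 stuck-at-0: N0=0, N1=0, N2=1, N3=1, N4=0, N5=0, N6=0 [stuck-at-0], N7=0 → Y1=0, Y2=0 — matches
  N6 inverted output: N0=0, N1=0, N2=1, N3=1, N4=0, N5=0, N6=1 [inverted output], N7=1 → Y1=0, Y2=1 — eliminated
Only N6 stuck-at-0 reproduces the observed Y1=0, Y2=0.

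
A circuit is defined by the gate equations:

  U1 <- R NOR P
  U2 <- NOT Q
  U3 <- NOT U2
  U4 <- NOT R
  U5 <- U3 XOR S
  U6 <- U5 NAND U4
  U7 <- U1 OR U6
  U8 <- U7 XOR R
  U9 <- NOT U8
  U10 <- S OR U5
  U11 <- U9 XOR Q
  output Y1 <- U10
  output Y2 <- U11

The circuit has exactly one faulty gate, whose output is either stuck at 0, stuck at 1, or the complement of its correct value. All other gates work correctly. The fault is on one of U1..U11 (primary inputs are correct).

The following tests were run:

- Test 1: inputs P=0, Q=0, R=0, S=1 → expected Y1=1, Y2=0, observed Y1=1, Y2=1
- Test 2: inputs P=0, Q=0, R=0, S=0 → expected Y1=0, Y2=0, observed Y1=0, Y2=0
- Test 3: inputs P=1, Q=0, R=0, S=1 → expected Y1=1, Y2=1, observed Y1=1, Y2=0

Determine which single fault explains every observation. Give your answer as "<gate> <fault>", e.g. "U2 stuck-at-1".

U1 inverted output

Fault-free values for test 1 (P=0, Q=0, R=0, S=1): U1=1, U2=1, U3=0, U4=1, U5=1, U6=0, U7=1, U8=1, U9=0, U10=1, U11=0, giving Y1=1, Y2=0. Observed Y1=1, Y2=1.
Test 1: faults giving observed Y1=1, Y2=1 are {U1 stuck-at-0, U1 inverted output, U7 stuck-at-0, U7 inverted output, U8 stuck-at-0, U8 inverted output, U9 stuck-at-1, U9 inverted output, U11 stuck-at-1, U11 inverted output}.
Test 2 (P=0, Q=0, R=0, S=0): fault-free U1=1, U2=1, U3=0, U4=1, U5=0, U6=1, U7=1, U8=1, U9=0, U10=0, U11=0 → Y1=0, Y2=0; observed Y1=0, Y2=0. Eliminates U7 stuck-at-0, U7 inverted output, U8 stuck-at-0, U8 inverted output, U9 stuck-at-1, U9 inverted output, U11 stuck-at-1, U11 inverted output.
Test 3 (P=1, Q=0, R=0, S=1): fault-free U1=0, U2=1, U3=0, U4=1, U5=1, U6=0, U7=0, U8=0, U9=1, U10=1, U11=1 → Y1=1, Y2=1; observed Y1=1, Y2=0. Eliminates U1 stuck-at-0.
Only U1 inverted output is consistent with every test.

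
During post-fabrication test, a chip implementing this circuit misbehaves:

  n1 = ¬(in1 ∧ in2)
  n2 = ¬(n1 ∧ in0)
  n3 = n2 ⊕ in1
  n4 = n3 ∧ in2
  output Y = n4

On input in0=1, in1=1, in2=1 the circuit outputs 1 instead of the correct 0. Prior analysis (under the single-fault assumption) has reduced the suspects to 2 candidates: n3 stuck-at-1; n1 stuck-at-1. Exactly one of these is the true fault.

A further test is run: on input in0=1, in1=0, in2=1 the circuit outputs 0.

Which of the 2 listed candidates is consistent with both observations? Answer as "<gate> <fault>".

n1 stuck-at-1

Evaluate each candidate on input in0=1, in1=0, in2=1:
  n3 stuck-at-1: n1=1, n2=0, n3=1 [stuck-at-1], n4=1 → 1 — eliminated
  n1 stuck-at-1: n1=1 [stuck-at-1], n2=0, n3=0, n4=0 → 0 — matches
Only n1 stuck-at-1 reproduces the observed 0.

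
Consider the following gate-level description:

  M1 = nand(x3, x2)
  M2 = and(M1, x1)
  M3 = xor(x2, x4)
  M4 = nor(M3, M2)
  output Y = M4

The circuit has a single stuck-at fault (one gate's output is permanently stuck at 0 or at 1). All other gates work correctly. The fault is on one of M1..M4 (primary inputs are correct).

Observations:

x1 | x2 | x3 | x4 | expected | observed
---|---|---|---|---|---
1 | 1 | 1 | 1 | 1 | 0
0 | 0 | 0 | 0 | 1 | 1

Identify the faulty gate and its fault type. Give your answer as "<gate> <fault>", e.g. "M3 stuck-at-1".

M1 stuck-at-1

Fault-free values for test 1 (x1=1, x2=1, x3=1, x4=1): M1=0, M2=0, M3=0, M4=1, giving Y=1. Observed 0.
Test 1: faults giving observed 0 are {M1 stuck-at-1, M2 stuck-at-1, M3 stuck-at-1, M4 stuck-at-0}.
Test 2 (x1=0, x2=0, x3=0, x4=0): fault-free M1=1, M2=0, M3=0, M4=1 → 1; observed 1. Eliminates M2 stuck-at-1, M3 stuck-at-1, M4 stuck-at-0.
Only M1 stuck-at-1 is consistent with every test.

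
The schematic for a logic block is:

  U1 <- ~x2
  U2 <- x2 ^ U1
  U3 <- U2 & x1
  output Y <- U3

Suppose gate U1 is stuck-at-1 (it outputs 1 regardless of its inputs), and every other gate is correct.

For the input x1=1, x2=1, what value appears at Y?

0

Propagate with U1 forced: U1=1 [stuck-at-1], U2=0, U3=0.
So Y = 0. (Without the fault it would be 1.)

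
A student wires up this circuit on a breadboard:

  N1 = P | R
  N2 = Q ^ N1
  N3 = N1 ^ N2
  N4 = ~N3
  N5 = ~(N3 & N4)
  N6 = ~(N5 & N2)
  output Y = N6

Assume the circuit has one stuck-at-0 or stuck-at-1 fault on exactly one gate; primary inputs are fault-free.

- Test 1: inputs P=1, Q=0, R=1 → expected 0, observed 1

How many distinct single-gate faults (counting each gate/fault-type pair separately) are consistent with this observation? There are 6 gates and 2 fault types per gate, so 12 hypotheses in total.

Fault-free: N1=1, N2=1, N3=0, N4=1, N5=1, N6=0 → 0. Observed 1.
  N1 stuck-at-0: output 1 ✓
  N1 stuck-at-1: output 0 ✗
  N2 stuck-at-0: output 1 ✓
  N2 stuck-at-1: output 0 ✗
  N3 stuck-at-0: output 0 ✗
  N3 stuck-at-1: output 0 ✗
  N4 stuck-at-0: output 0 ✗
  N4 stuck-at-1: output 0 ✗
  N5 stuck-at-0: output 1 ✓
  N5 stuck-at-1: output 0 ✗
  N6 stuck-at-0: output 0 ✗
  N6 stuck-at-1: output 1 ✓
Consistent faults: {N1 stuck-at-0, N2 stuck-at-0, N5 stuck-at-0, N6 stuck-at-1} — 4 in all.

4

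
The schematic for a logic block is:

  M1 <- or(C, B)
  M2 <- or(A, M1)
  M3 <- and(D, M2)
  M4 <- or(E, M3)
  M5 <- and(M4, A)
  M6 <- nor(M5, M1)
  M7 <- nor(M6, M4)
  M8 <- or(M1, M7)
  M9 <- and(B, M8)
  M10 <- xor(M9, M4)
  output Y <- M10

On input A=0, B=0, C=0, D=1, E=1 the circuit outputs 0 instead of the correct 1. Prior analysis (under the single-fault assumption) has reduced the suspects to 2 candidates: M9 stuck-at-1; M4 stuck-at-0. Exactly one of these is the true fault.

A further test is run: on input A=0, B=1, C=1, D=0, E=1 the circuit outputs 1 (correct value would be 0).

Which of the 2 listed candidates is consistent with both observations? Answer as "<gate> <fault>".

M4 stuck-at-0

Evaluate each candidate on input A=0, B=1, C=1, D=0, E=1:
  M9 stuck-at-1: M1=1, M2=1, M3=0, M4=1, M5=0, M6=0, M7=0, M8=1, M9=1 [stuck-at-1], M10=0 → 0 — eliminated
  M4 stuck-at-0: M1=1, M2=1, M3=0, M4=0 [stuck-at-0], M5=0, M6=0, M7=1, M8=1, M9=1, M10=1 → 1 — matches
Only M4 stuck-at-0 reproduces the observed 1.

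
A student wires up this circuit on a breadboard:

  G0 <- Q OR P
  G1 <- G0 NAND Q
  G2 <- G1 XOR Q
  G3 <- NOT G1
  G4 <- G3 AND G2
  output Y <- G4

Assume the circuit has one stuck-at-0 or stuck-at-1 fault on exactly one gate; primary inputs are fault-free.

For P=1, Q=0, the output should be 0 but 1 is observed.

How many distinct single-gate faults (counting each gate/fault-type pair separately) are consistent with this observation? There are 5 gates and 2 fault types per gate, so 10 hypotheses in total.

2

Fault-free: G0=1, G1=1, G2=1, G3=0, G4=0 → 0. Observed 1.
  G0 stuck-at-0: output 0 ✗
  G0 stuck-at-1: output 0 ✗
  G1 stuck-at-0: output 0 ✗
  G1 stuck-at-1: output 0 ✗
  G2 stuck-at-0: output 0 ✗
  G2 stuck-at-1: output 0 ✗
  G3 stuck-at-0: output 0 ✗
  G3 stuck-at-1: output 1 ✓
  G4 stuck-at-0: output 0 ✗
  G4 stuck-at-1: output 1 ✓
Consistent faults: {G3 stuck-at-1, G4 stuck-at-1} — 2 in all.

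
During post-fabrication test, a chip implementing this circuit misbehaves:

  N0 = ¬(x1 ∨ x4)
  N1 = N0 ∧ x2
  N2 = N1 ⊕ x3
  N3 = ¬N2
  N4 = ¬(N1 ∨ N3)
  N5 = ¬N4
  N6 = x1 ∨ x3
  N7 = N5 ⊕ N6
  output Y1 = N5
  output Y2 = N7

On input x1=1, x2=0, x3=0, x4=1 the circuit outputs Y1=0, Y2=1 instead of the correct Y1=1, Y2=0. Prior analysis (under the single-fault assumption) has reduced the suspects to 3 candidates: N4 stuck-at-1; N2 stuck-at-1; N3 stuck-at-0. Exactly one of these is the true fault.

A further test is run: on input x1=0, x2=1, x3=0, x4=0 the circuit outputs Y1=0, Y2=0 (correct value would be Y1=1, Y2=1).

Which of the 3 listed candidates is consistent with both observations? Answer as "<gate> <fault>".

N4 stuck-at-1

Evaluate each candidate on input x1=0, x2=1, x3=0, x4=0:
  N4 stuck-at-1: N0=1, N1=1, N2=1, N3=0, N4=1 [stuck-at-1], N5=0, N6=0, N7=0 → Y1=0, Y2=0 — matches
  N2 stuck-at-1: N0=1, N1=1, N2=1 [stuck-at-1], N3=0, N4=0, N5=1, N6=0, N7=1 → Y1=1, Y2=1 — eliminated
  N3 stuck-at-0: N0=1, N1=1, N2=1, N3=0 [stuck-at-0], N4=0, N5=1, N6=0, N7=1 → Y1=1, Y2=1 — eliminated
Only N4 stuck-at-1 reproduces the observed Y1=0, Y2=0.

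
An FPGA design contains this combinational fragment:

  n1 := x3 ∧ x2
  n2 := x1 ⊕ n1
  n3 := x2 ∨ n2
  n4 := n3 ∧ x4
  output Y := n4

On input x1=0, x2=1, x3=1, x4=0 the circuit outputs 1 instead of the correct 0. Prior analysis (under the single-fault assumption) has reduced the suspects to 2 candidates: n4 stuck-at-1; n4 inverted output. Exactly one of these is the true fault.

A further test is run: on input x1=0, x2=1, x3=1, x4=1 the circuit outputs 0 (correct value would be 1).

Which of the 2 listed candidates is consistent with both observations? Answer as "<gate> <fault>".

Evaluate each candidate on input x1=0, x2=1, x3=1, x4=1:
  n4 stuck-at-1: n1=1, n2=1, n3=1, n4=1 [stuck-at-1] → 1 — eliminated
  n4 inverted output: n1=1, n2=1, n3=1, n4=0 [inverted output] → 0 — matches
Only n4 inverted output reproduces the observed 0.

n4 inverted output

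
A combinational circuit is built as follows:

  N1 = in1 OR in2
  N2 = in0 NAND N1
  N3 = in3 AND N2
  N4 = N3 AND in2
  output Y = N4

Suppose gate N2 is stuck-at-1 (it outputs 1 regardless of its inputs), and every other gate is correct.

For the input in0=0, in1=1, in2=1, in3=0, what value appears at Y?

Propagate with N2 forced: N1=1, N2=1 [stuck-at-1], N3=0, N4=0.
So Y = 0. (Same as the fault-free value — the fault is masked on this input.)

0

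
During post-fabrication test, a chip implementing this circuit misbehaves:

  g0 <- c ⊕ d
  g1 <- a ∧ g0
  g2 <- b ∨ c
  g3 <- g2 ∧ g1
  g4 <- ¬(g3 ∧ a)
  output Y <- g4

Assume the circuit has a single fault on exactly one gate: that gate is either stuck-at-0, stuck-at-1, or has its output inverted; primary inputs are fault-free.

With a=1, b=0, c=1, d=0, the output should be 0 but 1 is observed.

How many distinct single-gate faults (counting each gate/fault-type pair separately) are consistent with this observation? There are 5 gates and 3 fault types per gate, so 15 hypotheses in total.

Fault-free: g0=1, g1=1, g2=1, g3=1, g4=0 → 0. Observed 1.
  g0: stuck-at-0, inverted output ✓; others ✗
  g1: stuck-at-0, inverted output ✓; others ✗
  g2: stuck-at-0, inverted output ✓; others ✗
  g3: stuck-at-0, inverted output ✓; others ✗
  g4: stuck-at-1, inverted output ✓; others ✗
Consistent faults: {g0 stuck-at-0, g0 inverted output, g1 stuck-at-0, g1 inverted output, g2 stuck-at-0, g2 inverted output, g3 stuck-at-0, g3 inverted output, g4 stuck-at-1, g4 inverted output} — 10 in all.

10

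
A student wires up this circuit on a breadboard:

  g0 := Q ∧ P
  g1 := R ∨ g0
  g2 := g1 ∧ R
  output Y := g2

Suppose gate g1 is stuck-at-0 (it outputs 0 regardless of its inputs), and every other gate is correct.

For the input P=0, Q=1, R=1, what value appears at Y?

0

Propagate with g1 forced: g0=0, g1=0 [stuck-at-0], g2=0.
So Y = 0. (Without the fault it would be 1.)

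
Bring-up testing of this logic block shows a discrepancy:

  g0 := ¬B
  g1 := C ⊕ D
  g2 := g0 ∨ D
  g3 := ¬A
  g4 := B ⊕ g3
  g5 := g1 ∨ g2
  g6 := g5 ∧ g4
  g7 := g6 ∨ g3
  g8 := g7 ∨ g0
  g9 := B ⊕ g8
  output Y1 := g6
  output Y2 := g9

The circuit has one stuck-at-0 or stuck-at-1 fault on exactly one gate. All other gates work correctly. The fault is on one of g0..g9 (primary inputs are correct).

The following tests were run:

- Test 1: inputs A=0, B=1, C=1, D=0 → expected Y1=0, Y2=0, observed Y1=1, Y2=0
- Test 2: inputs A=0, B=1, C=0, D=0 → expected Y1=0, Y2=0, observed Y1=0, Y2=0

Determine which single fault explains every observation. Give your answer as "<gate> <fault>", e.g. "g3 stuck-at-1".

Fault-free values for test 1 (A=0, B=1, C=1, D=0): g0=0, g1=1, g2=0, g3=1, g4=0, g5=1, g6=0, g7=1, g8=1, g9=0, giving Y1=0, Y2=0. Observed Y1=1, Y2=0.
Test 1: faults giving observed Y1=1, Y2=0 are {g3 stuck-at-0, g4 stuck-at-1, g6 stuck-at-1}.
Test 2 (A=0, B=1, C=0, D=0): fault-free g0=0, g1=0, g2=0, g3=1, g4=0, g5=0, g6=0, g7=1, g8=1, g9=0 → Y1=0, Y2=0; observed Y1=0, Y2=0. Eliminates g3 stuck-at-0, g6 stuck-at-1.
Only g4 stuck-at-1 is consistent with every test.

g4 stuck-at-1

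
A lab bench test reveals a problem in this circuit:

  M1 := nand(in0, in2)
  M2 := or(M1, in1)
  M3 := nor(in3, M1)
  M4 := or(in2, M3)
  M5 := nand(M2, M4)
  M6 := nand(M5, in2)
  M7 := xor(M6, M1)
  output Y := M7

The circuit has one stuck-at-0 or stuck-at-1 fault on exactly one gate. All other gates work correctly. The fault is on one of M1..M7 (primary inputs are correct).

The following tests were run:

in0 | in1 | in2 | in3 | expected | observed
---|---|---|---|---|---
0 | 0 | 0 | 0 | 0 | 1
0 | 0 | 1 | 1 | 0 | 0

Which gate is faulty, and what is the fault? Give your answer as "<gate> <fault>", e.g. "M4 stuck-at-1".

Fault-free values for test 1 (in0=0, in1=0, in2=0, in3=0): M1=1, M2=1, M3=0, M4=0, M5=1, M6=1, M7=0, giving Y=0. Observed 1.
Test 1: faults giving observed 1 are {M1 stuck-at-0, M6 stuck-at-0, M7 stuck-at-1}.
Test 2 (in0=0, in1=0, in2=1, in3=1): fault-free M1=1, M2=1, M3=0, M4=1, M5=0, M6=1, M7=0 → 0; observed 0. Eliminates M6 stuck-at-0, M7 stuck-at-1.
Only M1 stuck-at-0 is consistent with every test.

M1 stuck-at-0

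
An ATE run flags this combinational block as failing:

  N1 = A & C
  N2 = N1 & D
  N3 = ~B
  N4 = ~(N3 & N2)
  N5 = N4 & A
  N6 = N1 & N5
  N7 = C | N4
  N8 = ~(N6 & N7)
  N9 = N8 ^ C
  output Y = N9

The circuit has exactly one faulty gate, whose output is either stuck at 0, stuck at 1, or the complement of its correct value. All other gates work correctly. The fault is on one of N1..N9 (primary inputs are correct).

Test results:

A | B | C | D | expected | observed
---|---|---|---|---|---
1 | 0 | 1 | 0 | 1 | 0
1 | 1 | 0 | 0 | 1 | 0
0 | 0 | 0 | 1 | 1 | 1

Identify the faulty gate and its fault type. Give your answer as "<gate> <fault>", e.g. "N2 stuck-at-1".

Fault-free values for test 1 (A=1, B=0, C=1, D=0): N1=1, N2=0, N3=1, N4=1, N5=1, N6=1, N7=1, N8=0, N9=1, giving Y=1. Observed 0.
Test 1: faults giving observed 0 are {N1 stuck-at-0, N1 inverted output, N2 stuck-at-1, N2 inverted output, N4 stuck-at-0, N4 inverted output, N5 stuck-at-0, N5 inverted output, N6 stuck-at-0, N6 inverted output, N7 stuck-at-0, N7 inverted output, N8 stuck-at-1, N8 inverted output, N9 stuck-at-0, N9 inverted output}.
Test 2 (A=1, B=1, C=0, D=0): fault-free N1=0, N2=0, N3=0, N4=1, N5=1, N6=0, N7=1, N8=1, N9=1 → 1; observed 0. Eliminates N1 stuck-at-0, N2 stuck-at-1, N2 inverted output, N4 stuck-at-0, N4 inverted output, N5 stuck-at-0, N5 inverted output, N6 stuck-at-0, N7 stuck-at-0, N7 inverted output, N8 stuck-at-1.
Test 3 (A=0, B=0, C=0, D=1): fault-free N1=0, N2=0, N3=1, N4=1, N5=0, N6=0, N7=1, N8=1, N9=1 → 1; observed 1. Eliminates N6 inverted output, N8 inverted output, N9 stuck-at-0, N9 inverted output.
Only N1 inverted output is consistent with every test.

N1 inverted output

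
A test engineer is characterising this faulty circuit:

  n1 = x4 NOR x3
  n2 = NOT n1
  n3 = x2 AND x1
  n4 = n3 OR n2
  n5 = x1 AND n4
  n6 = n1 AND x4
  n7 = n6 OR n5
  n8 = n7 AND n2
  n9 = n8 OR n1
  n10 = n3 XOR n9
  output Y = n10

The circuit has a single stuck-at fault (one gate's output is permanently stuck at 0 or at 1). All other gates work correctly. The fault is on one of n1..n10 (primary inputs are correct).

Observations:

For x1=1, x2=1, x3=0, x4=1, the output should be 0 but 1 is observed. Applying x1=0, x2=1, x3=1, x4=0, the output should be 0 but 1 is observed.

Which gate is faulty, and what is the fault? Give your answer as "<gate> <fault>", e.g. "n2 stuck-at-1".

Fault-free values for test 1 (x1=1, x2=1, x3=0, x4=1): n1=0, n2=1, n3=1, n4=1, n5=1, n6=0, n7=1, n8=1, n9=1, n10=0, giving Y=0. Observed 1.
Test 1: faults giving observed 1 are {n2 stuck-at-0, n3 stuck-at-0, n4 stuck-at-0, n5 stuck-at-0, n7 stuck-at-0, n8 stuck-at-0, n9 stuck-at-0, n10 stuck-at-1}.
Test 2 (x1=0, x2=1, x3=1, x4=0): fault-free n1=0, n2=1, n3=0, n4=1, n5=0, n6=0, n7=0, n8=0, n9=0, n10=0 → 0; observed 1. Eliminates n2 stuck-at-0, n3 stuck-at-0, n4 stuck-at-0, n5 stuck-at-0, n7 stuck-at-0, n8 stuck-at-0, n9 stuck-at-0.
Only n10 stuck-at-1 is consistent with every test.

n10 stuck-at-1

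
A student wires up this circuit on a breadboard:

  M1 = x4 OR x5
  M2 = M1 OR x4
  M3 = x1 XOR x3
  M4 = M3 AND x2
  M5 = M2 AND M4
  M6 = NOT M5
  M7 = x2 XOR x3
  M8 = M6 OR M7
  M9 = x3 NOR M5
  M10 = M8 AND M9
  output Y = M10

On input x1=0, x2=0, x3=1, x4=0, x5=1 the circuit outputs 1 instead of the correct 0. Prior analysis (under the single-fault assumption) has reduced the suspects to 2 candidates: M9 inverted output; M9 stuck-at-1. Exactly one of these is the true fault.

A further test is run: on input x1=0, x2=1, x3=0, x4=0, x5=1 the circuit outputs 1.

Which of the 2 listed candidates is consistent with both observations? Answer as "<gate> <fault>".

Evaluate each candidate on input x1=0, x2=1, x3=0, x4=0, x5=1:
  M9 inverted output: M1=1, M2=1, M3=0, M4=0, M5=0, M6=1, M7=1, M8=1, M9=0 [inverted output], M10=0 → 0 — eliminated
  M9 stuck-at-1: M1=1, M2=1, M3=0, M4=0, M5=0, M6=1, M7=1, M8=1, M9=1 [stuck-at-1], M10=1 → 1 — matches
Only M9 stuck-at-1 reproduces the observed 1.

M9 stuck-at-1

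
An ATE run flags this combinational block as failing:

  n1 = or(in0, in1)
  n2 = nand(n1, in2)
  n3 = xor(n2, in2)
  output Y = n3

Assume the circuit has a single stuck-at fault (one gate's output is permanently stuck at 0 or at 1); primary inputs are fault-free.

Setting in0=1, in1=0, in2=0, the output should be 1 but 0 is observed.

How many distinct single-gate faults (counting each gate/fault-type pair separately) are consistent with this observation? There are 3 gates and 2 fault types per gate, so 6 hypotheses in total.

2

Fault-free: n1=1, n2=1, n3=1 → 1. Observed 0.
  n1 stuck-at-0: output 1 ✗
  n1 stuck-at-1: output 1 ✗
  n2 stuck-at-0: output 0 ✓
  n2 stuck-at-1: output 1 ✗
  n3 stuck-at-0: output 0 ✓
  n3 stuck-at-1: output 1 ✗
Consistent faults: {n2 stuck-at-0, n3 stuck-at-0} — 2 in all.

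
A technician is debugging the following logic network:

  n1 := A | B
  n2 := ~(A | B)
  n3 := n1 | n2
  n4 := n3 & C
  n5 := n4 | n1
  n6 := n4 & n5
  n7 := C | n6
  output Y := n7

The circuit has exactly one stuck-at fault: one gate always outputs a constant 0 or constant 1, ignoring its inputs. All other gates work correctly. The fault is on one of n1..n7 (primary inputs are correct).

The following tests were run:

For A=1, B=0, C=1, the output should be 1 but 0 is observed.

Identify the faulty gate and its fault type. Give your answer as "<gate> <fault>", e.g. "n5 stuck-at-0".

Fault-free values for test 1 (A=1, B=0, C=1): n1=1, n2=0, n3=1, n4=1, n5=1, n6=1, n7=1, giving Y=1. Observed 0.
Test 1: faults giving observed 0 are {n7 stuck-at-0}.
Only n7 stuck-at-0 is consistent with every test.

n7 stuck-at-0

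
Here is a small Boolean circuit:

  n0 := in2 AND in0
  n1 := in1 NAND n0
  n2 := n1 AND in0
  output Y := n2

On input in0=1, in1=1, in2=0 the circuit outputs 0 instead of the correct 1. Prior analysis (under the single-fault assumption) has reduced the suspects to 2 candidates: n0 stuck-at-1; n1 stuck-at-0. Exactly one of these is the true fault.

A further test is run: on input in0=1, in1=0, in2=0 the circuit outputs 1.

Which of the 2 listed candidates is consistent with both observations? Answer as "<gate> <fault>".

Evaluate each candidate on input in0=1, in1=0, in2=0:
  n0 stuck-at-1: n0=1 [stuck-at-1], n1=1, n2=1 → 1 — matches
  n1 stuck-at-0: n0=0, n1=0 [stuck-at-0], n2=0 → 0 — eliminated
Only n0 stuck-at-1 reproduces the observed 1.

n0 stuck-at-1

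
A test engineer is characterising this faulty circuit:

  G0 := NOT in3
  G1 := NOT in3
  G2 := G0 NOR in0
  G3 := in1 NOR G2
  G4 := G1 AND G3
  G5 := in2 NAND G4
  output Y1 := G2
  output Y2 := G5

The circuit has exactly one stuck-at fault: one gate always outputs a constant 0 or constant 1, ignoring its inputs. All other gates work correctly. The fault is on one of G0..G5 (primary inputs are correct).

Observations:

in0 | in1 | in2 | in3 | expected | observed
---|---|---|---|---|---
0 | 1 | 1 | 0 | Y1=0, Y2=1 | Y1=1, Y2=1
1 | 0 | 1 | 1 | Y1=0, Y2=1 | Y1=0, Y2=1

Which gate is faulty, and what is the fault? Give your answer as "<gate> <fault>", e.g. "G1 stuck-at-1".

G0 stuck-at-0

Fault-free values for test 1 (in0=0, in1=1, in2=1, in3=0): G0=1, G1=1, G2=0, G3=0, G4=0, G5=1, giving Y1=0, Y2=1. Observed Y1=1, Y2=1.
Test 1: faults giving observed Y1=1, Y2=1 are {G0 stuck-at-0, G2 stuck-at-1}.
Test 2 (in0=1, in1=0, in2=1, in3=1): fault-free G0=0, G1=0, G2=0, G3=1, G4=0, G5=1 → Y1=0, Y2=1; observed Y1=0, Y2=1. Eliminates G2 stuck-at-1.
Only G0 stuck-at-0 is consistent with every test.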